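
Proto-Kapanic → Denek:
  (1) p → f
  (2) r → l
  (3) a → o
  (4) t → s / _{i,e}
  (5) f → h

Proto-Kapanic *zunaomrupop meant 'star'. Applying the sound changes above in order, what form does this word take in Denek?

zunoomluhoh

Denek: *zunaomrupop
  zunaomrupop → zunaomrufof   [unconditioned shift]
  zunaomrufof → zunaomlufof   [unconditioned shift]
  zunaomlufof → zunoomlufof   [vowel merger]
  zunoomlufof (rule 4 does not apply)
  zunoomlufof → zunoomluhoh   [unconditioned shift]
  giving Denek zunoomluhoh.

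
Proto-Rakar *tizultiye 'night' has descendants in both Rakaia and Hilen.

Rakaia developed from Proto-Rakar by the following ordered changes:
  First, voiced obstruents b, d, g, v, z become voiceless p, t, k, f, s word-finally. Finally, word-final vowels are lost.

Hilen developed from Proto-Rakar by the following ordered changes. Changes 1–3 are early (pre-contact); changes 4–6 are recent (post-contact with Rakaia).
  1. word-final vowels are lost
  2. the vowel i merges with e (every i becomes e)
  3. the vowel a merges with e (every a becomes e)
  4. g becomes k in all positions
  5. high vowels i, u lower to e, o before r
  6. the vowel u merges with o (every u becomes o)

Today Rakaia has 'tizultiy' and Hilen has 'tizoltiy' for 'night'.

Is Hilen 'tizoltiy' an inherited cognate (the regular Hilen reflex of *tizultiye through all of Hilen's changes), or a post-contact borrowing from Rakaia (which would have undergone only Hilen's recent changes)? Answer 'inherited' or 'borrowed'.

If inherited, *tizultiye would pass through all of Hilen's changes:
Hilen: *tizultiye > tizultiy > tezultey > tezoltey  (by apocope, vowel merger, vowel merger)
If borrowed from Rakaia 'tizultiy' after the early changes, it would undergo only the recent ones:
  rule 4 (unconditioned shift): no change (tizultiy)
  rule 5 (pre-rhotic lowering): no change (tizultiy)
  rule 6 (vowel merger): tizultiy → tizoltiy
  ⇒ as a loan: tizoltiy
Hilen 'tizoltiy' matches the loan outcome 'tizoltiy', not the inherited 'tezoltey' — it skipped the early Hilen changes, so it was borrowed from Rakaia.

borrowed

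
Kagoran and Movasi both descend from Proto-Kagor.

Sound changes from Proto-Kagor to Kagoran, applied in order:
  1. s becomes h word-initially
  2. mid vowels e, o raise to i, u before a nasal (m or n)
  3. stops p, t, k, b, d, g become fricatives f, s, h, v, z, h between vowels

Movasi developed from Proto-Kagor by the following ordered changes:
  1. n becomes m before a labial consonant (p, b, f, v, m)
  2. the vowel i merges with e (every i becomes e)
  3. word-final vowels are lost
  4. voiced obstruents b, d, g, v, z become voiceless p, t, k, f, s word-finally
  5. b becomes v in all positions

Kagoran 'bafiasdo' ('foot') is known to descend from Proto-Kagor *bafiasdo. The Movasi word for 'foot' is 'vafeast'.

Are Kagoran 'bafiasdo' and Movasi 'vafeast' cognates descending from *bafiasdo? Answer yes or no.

Derive the expected Movasi reflex of *bafiasdo:
Movasi: *bafiasdo
  bafiasdo (rule 1 does not apply)
  bafiasdo → bafeasdo   [vowel merger]
  bafeasdo → bafeasd   [apocope]
  bafeasd → bafeast   [final devoicing]
  bafeast → vafeast   [unconditioned shift]
  giving Movasi vafeast.
Movasi 'vafeast' matches the regular reflex exactly, so the pair is cognate.

yes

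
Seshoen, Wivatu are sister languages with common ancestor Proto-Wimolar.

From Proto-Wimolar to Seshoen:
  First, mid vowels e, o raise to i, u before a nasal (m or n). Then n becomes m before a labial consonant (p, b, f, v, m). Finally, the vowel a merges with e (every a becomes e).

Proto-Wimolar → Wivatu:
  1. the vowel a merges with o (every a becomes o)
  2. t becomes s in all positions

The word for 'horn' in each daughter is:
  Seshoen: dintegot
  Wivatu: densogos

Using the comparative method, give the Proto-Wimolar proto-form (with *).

Position 5: Seshoen has e, Wivatu has o. Taking the neighbouring segments as reconstructed: Seshoen e could go back to *a or *e; Wivatu o could go back to *a or *o — the one source consistent with every daughter is *a.
Position 2: Seshoen has i, Wivatu has e. Wivatu preserves e here (none of its changes turn any other segment into e), so the proto-segment is *e.
Position 8: Seshoen has t, Wivatu has s. Seshoen preserves t here (none of its changes turn any other segment into t), so the proto-segment is *t.
Continuing position by position gives *dentagot; check it forward:
Seshoen: *dentagot > dintagot > dintegot  (by pre-nasal raising, vowel merger)
Wivatu: *dentagot
  dentagot → dentogot   [vowel merger]
  dentogot → densogos   [unconditioned shift]
  giving Wivatu densogos.
Only *dentagot yields all of Seshoen dintegot, Wivatu densogos.

*dentagot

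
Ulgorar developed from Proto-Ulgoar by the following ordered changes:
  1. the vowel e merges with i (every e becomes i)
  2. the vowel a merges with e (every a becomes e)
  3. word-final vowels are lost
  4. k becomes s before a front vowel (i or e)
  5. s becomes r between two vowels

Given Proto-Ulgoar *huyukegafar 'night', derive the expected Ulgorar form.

Ulgorar: *huyukegafar
  huyukegafar → huyukigafar   [vowel merger]
  huyukigafar → huyukigefer   [vowel merger]
  huyukigefer (rule 3 does not apply)
  huyukigefer → huyusigefer   [palatalisation]
  huyusigefer → huyurigefer   [rhotacism]
  giving Ulgorar huyurigefer.

huyurigefer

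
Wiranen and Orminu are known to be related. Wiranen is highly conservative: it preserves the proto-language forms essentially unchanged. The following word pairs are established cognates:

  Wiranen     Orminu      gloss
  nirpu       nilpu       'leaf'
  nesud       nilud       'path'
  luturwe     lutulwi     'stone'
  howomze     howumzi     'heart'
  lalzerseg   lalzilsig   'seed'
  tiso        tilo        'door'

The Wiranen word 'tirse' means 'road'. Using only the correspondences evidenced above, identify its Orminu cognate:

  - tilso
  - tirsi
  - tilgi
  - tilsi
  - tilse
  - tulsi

tilsi

luturwe ~ lutulwi, lalzerseg ~ lalzilsig — Wiranen r corresponds to Orminu l after a vowel, before a consonant other than r, m, n, p, b, f, v.
luturwe ~ lutulwi, howomze ~ howumzi — Wiranen e corresponds to Orminu i word-finally.
Applying these to Wiranen 'tirse':
  tirse → tilse   (r→l after a vowel, before a consonant other than r, m, n, p, b, f, v)
  tilse → tilsi   (e→i word-finally)
So the Orminu cognate is 'tilsi'.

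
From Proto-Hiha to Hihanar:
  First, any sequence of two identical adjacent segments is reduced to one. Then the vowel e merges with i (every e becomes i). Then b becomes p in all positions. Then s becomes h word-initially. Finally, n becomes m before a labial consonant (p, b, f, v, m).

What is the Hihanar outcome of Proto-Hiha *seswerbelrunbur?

hiswirpilrumpur

Hihanar: start from *seswerbelrunbur.
  rule 1: no change — seswerbelrunbur
  rule 2 (vowel merger): seswerbelrunbur → siswirbilrunbur
  rule 3 (unconditioned shift): siswirbilrunbur → siswirpilrunpur
  rule 4 (debuccalisation): siswirpilrunpur → hiswirpilrunpur
  rule 5 (nasal place assimilation): hiswirpilrunpur → hiswirpilrumpur
  ⇒ Hihanar hiswirpilrumpur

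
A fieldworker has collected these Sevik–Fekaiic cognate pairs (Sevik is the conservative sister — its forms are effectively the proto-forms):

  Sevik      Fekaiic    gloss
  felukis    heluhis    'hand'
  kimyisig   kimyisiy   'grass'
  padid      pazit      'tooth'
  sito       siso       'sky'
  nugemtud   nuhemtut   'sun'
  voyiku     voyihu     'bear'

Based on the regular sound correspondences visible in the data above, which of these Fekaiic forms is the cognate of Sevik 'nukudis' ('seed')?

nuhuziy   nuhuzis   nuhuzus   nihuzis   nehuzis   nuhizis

voyiku ~ voyihu — Sevik k corresponds to Fekaiic h between vowels (before a back vowel).
padid ~ pazit — Sevik d corresponds to Fekaiic z between vowels (before a front vowel).
Applying these to Sevik 'nukudis':
  nukudis → nuhudis   (k→h between vowels (before a back vowel))
  nuhudis → nuhuzis   (d→z between vowels (before a front vowel))
So the Fekaiic cognate is 'nuhuzis'.

nuhuzis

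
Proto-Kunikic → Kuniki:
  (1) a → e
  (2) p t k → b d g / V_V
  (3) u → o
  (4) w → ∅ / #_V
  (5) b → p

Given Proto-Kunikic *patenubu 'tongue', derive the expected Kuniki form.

pedenopo

Kuniki: *patenubu > petenubu > pedenubu > pedenobo > pedenopo  (by vowel merger, intervocalic voicing, vowel merger, unconditioned shift)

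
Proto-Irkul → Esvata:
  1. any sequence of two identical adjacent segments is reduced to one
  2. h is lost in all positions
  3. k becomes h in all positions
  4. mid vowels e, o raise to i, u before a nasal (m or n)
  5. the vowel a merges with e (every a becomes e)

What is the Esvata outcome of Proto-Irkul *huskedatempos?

Esvata: *huskedatempos > uskedatempos > ushedatempos > ushedatimpos > ushedetimpos  (by h-loss, unconditioned shift, pre-nasal raising, vowel merger)

ushedetimpos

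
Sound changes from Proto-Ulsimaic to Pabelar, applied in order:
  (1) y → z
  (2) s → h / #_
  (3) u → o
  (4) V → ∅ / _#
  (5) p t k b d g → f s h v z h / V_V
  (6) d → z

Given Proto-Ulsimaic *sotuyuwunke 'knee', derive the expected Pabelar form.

Pabelar: *sotuyuwunke > sotuzuwunke > hotuzuwunke > hotozowonke > hotozowonk > hosozowonk  (by unconditioned shift, debuccalisation, vowel merger, apocope, intervocalic lenition)

hosozowonk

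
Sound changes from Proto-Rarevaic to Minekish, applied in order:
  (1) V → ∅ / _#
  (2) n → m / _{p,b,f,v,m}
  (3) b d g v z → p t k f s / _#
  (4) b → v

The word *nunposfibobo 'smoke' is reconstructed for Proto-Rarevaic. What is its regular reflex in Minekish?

Minekish: *nunposfibobo > nunposfibob > numposfibob > numposfibop > numposfivop  (by apocope, nasal place assimilation, final devoicing, unconditioned shift)

numposfivop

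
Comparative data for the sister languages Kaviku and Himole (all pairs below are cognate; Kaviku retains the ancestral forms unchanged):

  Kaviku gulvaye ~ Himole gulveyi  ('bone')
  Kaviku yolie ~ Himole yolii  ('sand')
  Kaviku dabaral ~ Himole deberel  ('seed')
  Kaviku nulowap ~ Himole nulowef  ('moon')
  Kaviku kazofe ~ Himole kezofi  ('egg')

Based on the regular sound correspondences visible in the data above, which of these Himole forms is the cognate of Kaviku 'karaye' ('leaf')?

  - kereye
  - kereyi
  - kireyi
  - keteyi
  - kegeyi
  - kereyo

dabaral ~ deberel — Kaviku a corresponds to Himole e after a consonant, before r.
gulvaye ~ gulveyi, dabaral ~ deberel — Kaviku a corresponds to Himole e after a consonant, before a consonant other than r, m, n, p, b, f, v.
gulvaye ~ gulveyi, kazofe ~ kezofi — Kaviku e corresponds to Himole i word-finally.
Applying these to Kaviku 'karaye':
  karaye → keraye   (a→e after a consonant, before r)
  keraye → kereye   (a→e after a consonant, before a consonant other than r, m, n, p, b, f, v)
  kereye → kereyi   (e→i word-finally)
So the Himole cognate is 'kereyi'.

kereyi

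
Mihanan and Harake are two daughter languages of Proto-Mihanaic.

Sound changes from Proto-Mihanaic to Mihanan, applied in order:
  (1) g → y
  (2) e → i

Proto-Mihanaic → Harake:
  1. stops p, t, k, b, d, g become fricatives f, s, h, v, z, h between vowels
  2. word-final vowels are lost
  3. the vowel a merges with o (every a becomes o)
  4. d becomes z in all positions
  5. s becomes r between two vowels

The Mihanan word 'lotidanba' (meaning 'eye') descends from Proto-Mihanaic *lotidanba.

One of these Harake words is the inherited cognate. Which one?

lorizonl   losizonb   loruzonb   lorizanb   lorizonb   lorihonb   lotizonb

Harake: *lotidanba > losizanba > losizanb > losizonb > lorizonb  (by intervocalic lenition, apocope, vowel merger, rhotacism)
The other candidates each miss or misapply at least one Harake change.

lorizonb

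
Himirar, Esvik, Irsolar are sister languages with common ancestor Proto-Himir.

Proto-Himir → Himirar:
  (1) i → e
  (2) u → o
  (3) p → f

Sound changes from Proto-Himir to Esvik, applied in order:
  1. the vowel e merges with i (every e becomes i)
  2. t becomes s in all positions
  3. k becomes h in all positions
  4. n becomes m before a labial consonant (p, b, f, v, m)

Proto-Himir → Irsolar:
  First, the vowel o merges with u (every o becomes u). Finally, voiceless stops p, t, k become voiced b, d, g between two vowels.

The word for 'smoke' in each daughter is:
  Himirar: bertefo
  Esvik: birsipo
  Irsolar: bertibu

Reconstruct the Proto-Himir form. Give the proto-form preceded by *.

*bertipo

Position 4: Himirar has t, Esvik has s, Irsolar has t. Himirar preserves t here (none of its changes turn any other segment into t), so the proto-segment is *t.
Position 6: Himirar has f, Esvik has p, Irsolar has b. Esvik preserves p here (none of its changes turn any other segment into p), so the proto-segment is *p.
Continuing position by position gives *bertipo; check it forward:
Himirar: *bertipo
  bertipo → bertepo   [vowel merger]
  bertepo (rule 2 does not apply)
  bertepo → bertefo   [unconditioned shift]
  giving Himirar bertefo.
Esvik: *bertipo
  bertipo → birtipo   [vowel merger]
  birtipo → birsipo   [unconditioned shift]
  birsipo (rule 3 does not apply)
  birsipo (rule 4 does not apply)
  giving Esvik birsipo.
Irsolar: start from *bertipo.
  rule 1 (vowel merger): bertipo → bertipu
  rule 2 (intervocalic voicing): bertipu → bertibu
  ⇒ Irsolar bertibu
No other proto-form is consistent with every reflex, so the reconstruction is *bertipo.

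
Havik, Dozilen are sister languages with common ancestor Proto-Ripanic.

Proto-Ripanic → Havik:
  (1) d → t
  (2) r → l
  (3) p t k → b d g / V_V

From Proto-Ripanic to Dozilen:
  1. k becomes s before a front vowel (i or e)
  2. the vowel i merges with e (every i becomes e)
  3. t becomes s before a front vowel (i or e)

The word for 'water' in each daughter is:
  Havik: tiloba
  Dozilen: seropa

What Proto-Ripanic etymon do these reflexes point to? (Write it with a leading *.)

*tiropa

Position 5: Havik has b, Dozilen has p. Dozilen preserves p here (none of its changes turn any other segment into p), so the proto-segment is *p.
Position 1: Havik has t, Dozilen has s. Taking the neighbouring segments as reconstructed: Havik t could go back to *t or *d; Dozilen s could go back to *t or *k or *s — the one source consistent with every daughter is *t.
Position 2: Havik has i, Dozilen has e. Havik preserves i here (none of its changes turn any other segment into i), so the proto-segment is *i.
This points to *tiropa. Verify forward in each daughter:
Havik: start from *tiropa.
  rule 1: no change — tiropa
  rule 2 (unconditioned shift): tiropa → tilopa
  rule 3 (intervocalic voicing): tilopa → tiloba
  ⇒ Havik tiloba
Dozilen: *tiropa
  tiropa (rule 1 does not apply)
  tiropa → teropa   [vowel merger]
  teropa → seropa   [palatalisation]
  giving Dozilen seropa.
No other proto-form is consistent with every reflex, so the reconstruction is *tiropa.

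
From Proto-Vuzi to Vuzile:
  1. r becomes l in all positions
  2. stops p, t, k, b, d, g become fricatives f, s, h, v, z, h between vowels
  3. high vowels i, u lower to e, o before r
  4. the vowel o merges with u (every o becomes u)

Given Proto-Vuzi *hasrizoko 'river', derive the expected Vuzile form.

haslizuhu

Vuzile: start from *hasrizoko.
  rule 1 (unconditioned shift): hasrizoko → haslizoko
  rule 2 (intervocalic lenition): haslizoko → haslizoho
  rule 3: no change — haslizoho
  rule 4 (vowel merger): haslizoho → haslizuhu
  ⇒ Vuzile haslizuhu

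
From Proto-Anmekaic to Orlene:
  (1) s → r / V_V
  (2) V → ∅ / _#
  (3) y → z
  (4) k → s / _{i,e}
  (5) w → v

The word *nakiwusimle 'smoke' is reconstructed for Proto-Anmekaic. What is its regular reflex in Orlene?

nasivuriml

Orlene: *nakiwusimle > nakiwurimle > nakiwuriml > nasiwuriml > nasivuriml  (by rhotacism, apocope, palatalisation, unconditioned shift)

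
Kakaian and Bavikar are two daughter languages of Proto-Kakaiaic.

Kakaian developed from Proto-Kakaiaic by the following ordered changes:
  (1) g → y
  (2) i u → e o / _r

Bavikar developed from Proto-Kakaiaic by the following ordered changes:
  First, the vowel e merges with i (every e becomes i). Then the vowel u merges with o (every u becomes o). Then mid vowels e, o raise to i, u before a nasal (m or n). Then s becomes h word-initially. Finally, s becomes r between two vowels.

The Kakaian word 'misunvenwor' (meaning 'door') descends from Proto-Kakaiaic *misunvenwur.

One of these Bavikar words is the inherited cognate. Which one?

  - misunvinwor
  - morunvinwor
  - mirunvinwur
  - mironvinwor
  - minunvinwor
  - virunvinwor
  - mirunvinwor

mirunvinwor

Bavikar: *misunvenwur > misunvinwur > misonvinwor > misunvinwor > mirunvinwor  (by vowel merger, vowel merger, pre-nasal raising, rhotacism)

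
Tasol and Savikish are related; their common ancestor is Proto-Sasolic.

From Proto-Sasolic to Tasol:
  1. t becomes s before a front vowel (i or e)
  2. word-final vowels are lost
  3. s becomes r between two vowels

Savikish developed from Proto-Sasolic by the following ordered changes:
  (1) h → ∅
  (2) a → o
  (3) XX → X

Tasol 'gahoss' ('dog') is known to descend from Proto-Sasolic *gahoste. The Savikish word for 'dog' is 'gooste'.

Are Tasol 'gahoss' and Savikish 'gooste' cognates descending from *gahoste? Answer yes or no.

Derive the expected Savikish reflex of *gahoste:
Savikish: *gahoste
  gahoste → gaoste   [h-loss]
  gaoste → gooste   [vowel merger]
  gooste → goste   [degemination]
  giving Savikish goste.
The regular Savikish reflex would be 'goste', but the attested form is 'gooste'. The correspondence is irregular, so they are not cognates (the Savikish form has a different source).

no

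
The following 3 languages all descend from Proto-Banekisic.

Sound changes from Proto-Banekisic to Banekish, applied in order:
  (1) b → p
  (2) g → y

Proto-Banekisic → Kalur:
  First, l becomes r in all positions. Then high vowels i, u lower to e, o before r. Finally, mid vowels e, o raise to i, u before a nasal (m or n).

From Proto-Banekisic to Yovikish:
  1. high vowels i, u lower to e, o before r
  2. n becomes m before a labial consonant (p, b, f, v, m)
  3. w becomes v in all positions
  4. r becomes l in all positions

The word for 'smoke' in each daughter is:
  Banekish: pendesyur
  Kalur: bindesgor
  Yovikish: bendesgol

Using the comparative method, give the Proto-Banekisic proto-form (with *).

Position 2: Banekish has e, Kalur has i, Yovikish has e. Banekish preserves e here (none of its changes turn any other segment into e), so the proto-segment is *e.
Position 9: Banekish has r, Kalur has r, Yovikish has l. Banekish preserves r here (none of its changes turn any other segment into r), so the proto-segment is *r.
Continuing position by position gives *bendesgur; check it forward:
Banekish: *bendesgur
  bendesgur → pendesgur   [unconditioned shift]
  pendesgur → pendesyur   [unconditioned shift]
  giving Banekish pendesyur.
Kalur: start from *bendesgur.
  rule 1: no change — bendesgur
  rule 2 (pre-rhotic lowering): bendesgur → bendesgor
  rule 3 (pre-nasal raising): bendesgor → bindesgor
  ⇒ Kalur bindesgor
Yovikish: *bendesgur
  bendesgur → bendesgor   [pre-rhotic lowering]
  bendesgor (rule 2 does not apply)
  bendesgor (rule 3 does not apply)
  bendesgor → bendesgol   [unconditioned shift]
  giving Yovikish bendesgol.
No other proto-form is consistent with every reflex, so the reconstruction is *bendesgur.

*bendesgur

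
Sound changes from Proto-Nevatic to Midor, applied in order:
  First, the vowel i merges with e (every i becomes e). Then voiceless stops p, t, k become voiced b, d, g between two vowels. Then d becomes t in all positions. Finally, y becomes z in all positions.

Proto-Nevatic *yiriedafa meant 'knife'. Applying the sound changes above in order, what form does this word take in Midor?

Midor: *yiriedafa > yereedafa > yereetafa > zereetafa  (by vowel merger, unconditioned shift, unconditioned shift)

zereetafa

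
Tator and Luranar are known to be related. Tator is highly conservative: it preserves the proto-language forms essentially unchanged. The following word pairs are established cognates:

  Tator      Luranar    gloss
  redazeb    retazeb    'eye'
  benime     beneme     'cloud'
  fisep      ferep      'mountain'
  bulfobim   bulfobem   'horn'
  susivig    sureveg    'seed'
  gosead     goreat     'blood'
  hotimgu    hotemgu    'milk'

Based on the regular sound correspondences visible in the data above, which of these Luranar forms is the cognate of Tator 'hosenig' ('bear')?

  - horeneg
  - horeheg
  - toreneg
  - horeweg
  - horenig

fisep ~ ferep, gosead ~ goreat — Tator s corresponds to Luranar r between vowels (before a front vowel).
fisep ~ ferep, susivig ~ sureveg — Tator i corresponds to Luranar e after a consonant, before a consonant other than r, m, n, p, b, f, v.
Applying these to Tator 'hosenig':
  hosenig → horenig   (s→r between vowels (before a front vowel))
  horenig → horeneg   (i→e after a consonant, before a consonant other than r, m, n, p, b, f, v)
So the Luranar cognate is 'horeneg'.

horeneg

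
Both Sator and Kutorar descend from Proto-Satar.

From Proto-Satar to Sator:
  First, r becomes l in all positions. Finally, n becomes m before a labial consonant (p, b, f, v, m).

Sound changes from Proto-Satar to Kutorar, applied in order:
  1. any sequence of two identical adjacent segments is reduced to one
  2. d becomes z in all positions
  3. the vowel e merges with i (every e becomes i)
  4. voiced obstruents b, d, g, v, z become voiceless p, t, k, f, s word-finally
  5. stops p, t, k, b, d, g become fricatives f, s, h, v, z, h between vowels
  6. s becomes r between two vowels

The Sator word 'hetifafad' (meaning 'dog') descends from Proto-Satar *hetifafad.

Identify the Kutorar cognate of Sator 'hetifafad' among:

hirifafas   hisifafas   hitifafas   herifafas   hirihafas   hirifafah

Kutorar: *hetifafad
  hetifafad (rule 1 does not apply)
  hetifafad → hetifafaz   [unconditioned shift]
  hetifafaz → hitifafaz   [vowel merger]
  hitifafaz → hitifafas   [final devoicing]
  hitifafas → hisifafas   [intervocalic lenition]
  hisifafas → hirifafas   [rhotacism]
  giving Kutorar hirifafas.
Among the options, 'hirifafas' alone shows every Kutorar change applied in order.

hirifafas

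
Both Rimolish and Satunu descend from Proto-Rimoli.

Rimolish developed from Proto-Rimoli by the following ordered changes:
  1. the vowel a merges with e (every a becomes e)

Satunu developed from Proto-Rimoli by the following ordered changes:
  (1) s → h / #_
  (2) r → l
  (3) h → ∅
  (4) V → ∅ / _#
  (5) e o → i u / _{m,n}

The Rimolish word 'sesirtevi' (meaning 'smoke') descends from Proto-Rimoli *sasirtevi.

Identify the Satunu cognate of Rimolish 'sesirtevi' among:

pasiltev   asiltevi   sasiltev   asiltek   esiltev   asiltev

Satunu: *sasirtevi
  sasirtevi → hasirtevi   [debuccalisation]
  hasirtevi → hasiltevi   [unconditioned shift]
  hasiltevi → asiltevi   [h-loss]
  asiltevi → asiltev   [apocope]
  asiltev (rule 5 does not apply)
  giving Satunu asiltev.
The other candidates each miss or misapply at least one Satunu change.

asiltev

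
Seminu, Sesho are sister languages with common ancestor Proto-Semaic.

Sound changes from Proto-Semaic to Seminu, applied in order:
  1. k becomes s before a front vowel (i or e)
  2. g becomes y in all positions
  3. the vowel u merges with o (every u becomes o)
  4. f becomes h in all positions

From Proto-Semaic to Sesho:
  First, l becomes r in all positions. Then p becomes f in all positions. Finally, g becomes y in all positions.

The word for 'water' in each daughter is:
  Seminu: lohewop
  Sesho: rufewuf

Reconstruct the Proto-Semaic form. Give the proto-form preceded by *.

Position 1: Seminu has l, Sesho has r. Seminu preserves l here (none of its changes turn any other segment into l), so the proto-segment is *l.
Position 2: Seminu has o, Sesho has u. Sesho preserves u here (none of its changes turn any other segment into u), so the proto-segment is *u.
Position 3: Seminu has h, Sesho has f. Taking the neighbouring segments as reconstructed: Seminu h could go back to *f or *h; Sesho f could go back to *p or *f — the one source consistent with every daughter is *f.
Continuing position by position gives *lufewup; check it forward:
Seminu: start from *lufewup.
  rule 1: no change — lufewup
  rule 2: no change — lufewup
  rule 3 (vowel merger): lufewup → lofewop
  rule 4 (unconditioned shift): lofewop → lohewop
  ⇒ Seminu lohewop
Sesho: *lufewup > rufewup > rufewuf  (by unconditioned shift, unconditioned shift)
*lufewup is the unique common source.

*lufewup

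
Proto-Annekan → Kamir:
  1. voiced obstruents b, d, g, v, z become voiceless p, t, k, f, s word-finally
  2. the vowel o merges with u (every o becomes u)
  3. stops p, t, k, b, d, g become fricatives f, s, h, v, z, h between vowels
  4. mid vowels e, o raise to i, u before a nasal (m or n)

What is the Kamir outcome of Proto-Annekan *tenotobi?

Kamir: start from *tenotobi.
  rule 1: no change — tenotobi
  rule 2 (vowel merger): tenotobi → tenutubi
  rule 3 (intervocalic lenition): tenutubi → tenusuvi
  rule 4 (pre-nasal raising): tenusuvi → tinusuvi
  ⇒ Kamir tinusuvi

tinusuvi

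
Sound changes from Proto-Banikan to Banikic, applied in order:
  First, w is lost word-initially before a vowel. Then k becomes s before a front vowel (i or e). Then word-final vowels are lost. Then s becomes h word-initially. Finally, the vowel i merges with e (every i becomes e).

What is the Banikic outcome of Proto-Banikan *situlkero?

Banikic: start from *situlkero.
  rule 1: no change — situlkero
  rule 2 (palatalisation): situlkero → situlsero
  rule 3 (apocope): situlsero → situlser
  rule 4 (debuccalisation): situlser → hitulser
  rule 5 (vowel merger): hitulser → hetulser
  ⇒ Banikic hetulser

hetulser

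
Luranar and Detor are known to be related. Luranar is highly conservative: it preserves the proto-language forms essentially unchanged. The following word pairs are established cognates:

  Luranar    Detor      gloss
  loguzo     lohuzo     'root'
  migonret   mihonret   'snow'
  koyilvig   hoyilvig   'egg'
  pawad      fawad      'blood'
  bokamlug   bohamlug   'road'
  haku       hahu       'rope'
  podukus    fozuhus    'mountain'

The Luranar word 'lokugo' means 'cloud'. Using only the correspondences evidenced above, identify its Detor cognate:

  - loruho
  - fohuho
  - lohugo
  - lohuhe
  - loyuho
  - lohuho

haku ~ hahu, podukus ~ fozuhus — Luranar k corresponds to Detor h between vowels (before a back vowel).
migonret ~ mihonret — Luranar g corresponds to Detor h between vowels (before a back vowel).
Applying these to Luranar 'lokugo':
  lokugo → lohugo   (k→h between vowels (before a back vowel))
  lohugo → lohuho   (g→h between vowels (before a back vowel))
So the Detor cognate is 'lohuho'.

lohuho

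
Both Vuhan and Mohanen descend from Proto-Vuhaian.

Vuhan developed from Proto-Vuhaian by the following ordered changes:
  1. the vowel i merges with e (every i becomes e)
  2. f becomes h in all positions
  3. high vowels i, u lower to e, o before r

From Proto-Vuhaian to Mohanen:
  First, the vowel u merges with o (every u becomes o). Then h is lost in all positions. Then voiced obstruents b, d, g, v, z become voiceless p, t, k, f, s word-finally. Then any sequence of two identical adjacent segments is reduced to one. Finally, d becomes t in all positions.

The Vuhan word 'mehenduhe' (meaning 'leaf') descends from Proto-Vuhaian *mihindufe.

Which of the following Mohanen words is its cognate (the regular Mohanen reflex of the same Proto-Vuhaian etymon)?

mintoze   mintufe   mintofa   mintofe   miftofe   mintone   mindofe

mintofe

Mohanen: start from *mihindufe.
  rule 1 (vowel merger): mihindufe → mihindofe
  rule 2 (h-loss): mihindofe → miindofe
  rule 3: no change — miindofe
  rule 4 (degemination): miindofe → mindofe
  rule 5 (unconditioned shift): mindofe → mintofe
  ⇒ Mohanen mintofe
The other candidates each miss or misapply at least one Mohanen change.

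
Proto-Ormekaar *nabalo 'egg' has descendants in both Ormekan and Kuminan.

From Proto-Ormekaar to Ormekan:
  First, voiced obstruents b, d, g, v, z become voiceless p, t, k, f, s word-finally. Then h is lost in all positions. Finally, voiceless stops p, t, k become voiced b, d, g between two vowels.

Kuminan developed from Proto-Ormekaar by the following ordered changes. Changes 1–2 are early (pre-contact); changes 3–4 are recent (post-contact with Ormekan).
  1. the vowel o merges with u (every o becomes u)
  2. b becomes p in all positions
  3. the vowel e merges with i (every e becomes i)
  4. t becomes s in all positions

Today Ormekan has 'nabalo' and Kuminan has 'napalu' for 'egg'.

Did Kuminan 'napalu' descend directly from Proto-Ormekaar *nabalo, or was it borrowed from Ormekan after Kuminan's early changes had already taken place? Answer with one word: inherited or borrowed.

inherited

If inherited, *nabalo would pass through all of Kuminan's changes:
Kuminan: *nabalo
  nabalo → nabalu   [vowel merger]
  nabalu → napalu   [unconditioned shift]
  napalu (rule 3 does not apply)
  napalu (rule 4 does not apply)
  giving Kuminan napalu.
If borrowed from Ormekan 'nabalo' after the early changes, it would undergo only the recent ones:
  rule 3 (vowel merger): no change (nabalo)
  rule 4 (unconditioned shift): no change (nabalo)
  ⇒ as a loan: nabalo
Kuminan 'napalu' matches the inherited outcome exactly, so it is an inherited cognate, not a loan.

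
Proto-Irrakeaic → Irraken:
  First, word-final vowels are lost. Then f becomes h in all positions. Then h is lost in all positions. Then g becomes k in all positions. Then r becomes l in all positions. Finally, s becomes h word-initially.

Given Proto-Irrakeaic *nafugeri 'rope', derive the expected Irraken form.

Irraken: *nafugeri
  nafugeri → nafuger   [apocope]
  nafuger → nahuger   [unconditioned shift]
  nahuger → nauger   [h-loss]
  nauger → nauker   [unconditioned shift]
  nauker → naukel   [unconditioned shift]
  naukel (rule 6 does not apply)
  giving Irraken naukel.

naukel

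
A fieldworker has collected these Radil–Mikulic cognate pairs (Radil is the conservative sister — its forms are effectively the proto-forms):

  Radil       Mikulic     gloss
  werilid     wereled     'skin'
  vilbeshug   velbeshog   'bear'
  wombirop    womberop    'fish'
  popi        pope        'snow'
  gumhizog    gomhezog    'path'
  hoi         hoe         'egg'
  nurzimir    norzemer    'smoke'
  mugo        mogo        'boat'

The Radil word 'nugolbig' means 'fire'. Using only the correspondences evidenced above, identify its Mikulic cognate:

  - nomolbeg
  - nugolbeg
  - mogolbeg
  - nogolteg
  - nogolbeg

vilbeshug ~ velbeshog, mugo ~ mogo — Radil u corresponds to Mikulic o after a consonant, before a consonant other than r, m, n, p, b, f, v.
werilid ~ wereled, vilbeshug ~ velbeshog — Radil i corresponds to Mikulic e after a consonant, before a consonant other than r, m, n, p, b, f, v.
Applying these to Radil 'nugolbig':
  nugolbig → nogolbig   (u→o after a consonant, before a consonant other than r, m, n, p, b, f, v)
  nogolbig → nogolbeg   (i→e after a consonant, before a consonant other than r, m, n, p, b, f, v)
So the Mikulic cognate is 'nogolbeg'.

nogolbeg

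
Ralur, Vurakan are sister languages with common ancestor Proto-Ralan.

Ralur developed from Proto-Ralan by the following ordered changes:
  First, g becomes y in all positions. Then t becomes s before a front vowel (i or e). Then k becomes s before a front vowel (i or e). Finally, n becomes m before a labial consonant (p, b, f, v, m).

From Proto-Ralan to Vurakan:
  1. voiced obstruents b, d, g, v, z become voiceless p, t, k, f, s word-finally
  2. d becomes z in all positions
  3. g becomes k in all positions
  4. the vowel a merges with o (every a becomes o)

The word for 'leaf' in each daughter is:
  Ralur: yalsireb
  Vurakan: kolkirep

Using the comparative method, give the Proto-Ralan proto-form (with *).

*galkireb

Position 2: Ralur has a, Vurakan has o. Ralur preserves a here (none of its changes turn any other segment into a), so the proto-segment is *a.
Position 8: Ralur has b, Vurakan has p. Ralur preserves b here (none of its changes turn any other segment into b), so the proto-segment is *b.
Continuing position by position gives *galkireb; check it forward:
Ralur: start from *galkireb.
  rule 1 (unconditioned shift): galkireb → yalkireb
  rule 2: no change — yalkireb
  rule 3 (palatalisation): yalkireb → yalsireb
  rule 4: no change — yalsireb
  ⇒ Ralur yalsireb
Vurakan: start from *galkireb.
  rule 1 (final devoicing): galkireb → galkirep
  rule 2: no change — galkirep
  rule 3 (unconditioned shift): galkirep → kalkirep
  rule 4 (vowel merger): kalkirep → kolkirep
  ⇒ Vurakan kolkirep
Only *galkireb yields all of Ralur yalsireb, Vurakan kolkirep.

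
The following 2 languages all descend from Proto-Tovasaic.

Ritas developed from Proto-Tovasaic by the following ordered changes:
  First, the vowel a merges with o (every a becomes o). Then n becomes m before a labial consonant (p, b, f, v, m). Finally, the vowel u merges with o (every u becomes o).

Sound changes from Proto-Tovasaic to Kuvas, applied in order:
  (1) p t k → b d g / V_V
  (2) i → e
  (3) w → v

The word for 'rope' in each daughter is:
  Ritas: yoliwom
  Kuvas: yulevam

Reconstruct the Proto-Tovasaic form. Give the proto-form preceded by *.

Position 6: Ritas has o, Kuvas has a. Kuvas preserves a here (none of its changes turn any other segment into a), so the proto-segment is *a.
Position 2: Ritas has o, Kuvas has u. Kuvas preserves u here (none of its changes turn any other segment into u), so the proto-segment is *u.
Position 4: Ritas has i, Kuvas has e. Ritas preserves i here (none of its changes turn any other segment into i), so the proto-segment is *i.
This points to *yuliwam. Verify forward in each daughter:
Ritas: *yuliwam
  yuliwam → yuliwom   [vowel merger]
  yuliwom (rule 2 does not apply)
  yuliwom → yoliwom   [vowel merger]
  giving Ritas yoliwom.
Kuvas: *yuliwam > yulewam > yulevam  (by vowel merger, unconditioned shift)
*yuliwam is the unique common source.

*yuliwam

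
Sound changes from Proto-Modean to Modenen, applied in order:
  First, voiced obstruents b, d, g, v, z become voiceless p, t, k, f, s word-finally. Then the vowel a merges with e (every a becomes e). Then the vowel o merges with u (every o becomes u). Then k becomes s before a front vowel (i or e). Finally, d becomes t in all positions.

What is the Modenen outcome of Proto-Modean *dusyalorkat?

tusyelurset

Modenen: *dusyalorkat > dusyelorket > dusyelurket > dusyelurset > tusyelurset  (by vowel merger, vowel merger, palatalisation, unconditioned shift)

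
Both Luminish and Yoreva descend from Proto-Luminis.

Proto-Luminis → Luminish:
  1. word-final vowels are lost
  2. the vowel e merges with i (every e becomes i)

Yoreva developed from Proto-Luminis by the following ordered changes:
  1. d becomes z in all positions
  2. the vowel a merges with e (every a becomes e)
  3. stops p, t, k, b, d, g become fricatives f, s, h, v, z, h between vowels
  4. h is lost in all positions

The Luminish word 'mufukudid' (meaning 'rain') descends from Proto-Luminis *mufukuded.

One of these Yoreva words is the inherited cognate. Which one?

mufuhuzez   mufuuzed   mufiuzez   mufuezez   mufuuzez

mufuuzez

Yoreva: *mufukuded
  mufukuded → mufukuzez   [unconditioned shift]
  mufukuzez (rule 2 does not apply)
  mufukuzez → mufuhuzez   [intervocalic lenition]
  mufuhuzez → mufuuzez   [h-loss]
  giving Yoreva mufuuzez.
The other candidates each miss or misapply at least one Yoreva change.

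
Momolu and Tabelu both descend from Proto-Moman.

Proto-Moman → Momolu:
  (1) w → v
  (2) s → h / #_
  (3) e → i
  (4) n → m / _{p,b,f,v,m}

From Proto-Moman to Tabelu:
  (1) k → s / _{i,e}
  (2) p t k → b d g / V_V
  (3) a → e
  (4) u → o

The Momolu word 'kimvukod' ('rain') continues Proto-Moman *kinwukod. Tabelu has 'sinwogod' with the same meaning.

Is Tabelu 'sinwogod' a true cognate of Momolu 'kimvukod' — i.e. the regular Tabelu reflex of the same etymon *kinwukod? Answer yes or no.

Derive the expected Tabelu reflex of *kinwukod:
Tabelu: start from *kinwukod.
  rule 1 (palatalisation): kinwukod → sinwukod
  rule 2 (intervocalic voicing): sinwukod → sinwugod
  rule 3: no change — sinwugod
  rule 4 (vowel merger): sinwugod → sinwogod
  ⇒ Tabelu sinwogod
Tabelu 'sinwogod' matches the regular reflex exactly, so the pair is cognate.

yes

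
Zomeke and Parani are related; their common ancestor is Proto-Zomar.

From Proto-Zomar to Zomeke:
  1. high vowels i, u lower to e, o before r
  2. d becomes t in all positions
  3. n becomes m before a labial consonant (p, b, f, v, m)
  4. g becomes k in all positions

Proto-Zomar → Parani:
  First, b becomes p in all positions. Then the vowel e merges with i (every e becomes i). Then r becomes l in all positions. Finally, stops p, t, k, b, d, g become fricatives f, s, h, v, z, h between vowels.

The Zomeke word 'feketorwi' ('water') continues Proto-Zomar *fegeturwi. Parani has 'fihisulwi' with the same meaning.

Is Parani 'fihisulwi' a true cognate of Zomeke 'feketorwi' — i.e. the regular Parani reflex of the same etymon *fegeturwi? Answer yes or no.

Derive the expected Parani reflex of *fegeturwi:
Parani: *fegeturwi > figiturwi > figitulwi > fihisulwi  (by vowel merger, unconditioned shift, intervocalic lenition)
Parani 'fihisulwi' matches the regular reflex exactly, so the pair is cognate.

yes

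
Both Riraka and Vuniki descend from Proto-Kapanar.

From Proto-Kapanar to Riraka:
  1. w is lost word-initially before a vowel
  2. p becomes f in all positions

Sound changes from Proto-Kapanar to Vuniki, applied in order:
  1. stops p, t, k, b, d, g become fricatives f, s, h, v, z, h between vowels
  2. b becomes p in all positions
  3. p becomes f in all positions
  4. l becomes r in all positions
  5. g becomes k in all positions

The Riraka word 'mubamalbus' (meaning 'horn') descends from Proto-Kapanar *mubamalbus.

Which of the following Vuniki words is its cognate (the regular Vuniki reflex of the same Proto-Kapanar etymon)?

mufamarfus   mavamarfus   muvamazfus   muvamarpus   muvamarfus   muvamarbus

Vuniki: start from *mubamalbus.
  rule 1 (intervocalic lenition): mubamalbus → muvamalbus
  rule 2 (unconditioned shift): muvamalbus → muvamalpus
  rule 3 (unconditioned shift): muvamalpus → muvamalfus
  rule 4 (unconditioned shift): muvamalfus → muvamarfus
  rule 5: no change — muvamarfus
  ⇒ Vuniki muvamarfus
Among the options, 'muvamarfus' alone shows every Vuniki change applied in order.

muvamarfus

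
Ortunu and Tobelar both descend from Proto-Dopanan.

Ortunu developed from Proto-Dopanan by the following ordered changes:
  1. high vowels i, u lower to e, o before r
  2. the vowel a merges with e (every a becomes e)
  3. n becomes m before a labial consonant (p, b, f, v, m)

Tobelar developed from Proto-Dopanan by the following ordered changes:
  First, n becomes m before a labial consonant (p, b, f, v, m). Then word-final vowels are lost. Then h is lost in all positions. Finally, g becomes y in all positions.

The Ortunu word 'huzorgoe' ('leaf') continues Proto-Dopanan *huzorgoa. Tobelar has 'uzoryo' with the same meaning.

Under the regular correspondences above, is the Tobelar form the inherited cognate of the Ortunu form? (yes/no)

yes

Derive the expected Tobelar reflex of *huzorgoa:
Tobelar: start from *huzorgoa.
  rule 1: no change — huzorgoa
  rule 2 (apocope): huzorgoa → huzorgo
  rule 3 (h-loss): huzorgo → uzorgo
  rule 4 (unconditioned shift): uzorgo → uzoryo
  ⇒ Tobelar uzoryo
Tobelar 'uzoryo' matches the regular reflex exactly, so the pair is cognate.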